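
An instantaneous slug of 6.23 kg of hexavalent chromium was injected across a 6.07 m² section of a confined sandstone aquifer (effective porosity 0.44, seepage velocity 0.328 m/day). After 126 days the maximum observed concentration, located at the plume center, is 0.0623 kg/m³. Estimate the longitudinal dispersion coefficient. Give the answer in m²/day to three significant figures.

0.885 m²/day

At the plume center C_max = M/(n_e·A·√(4πDt)), so D = M²/(4πt·(n_e·A·C_max)²).
n_e·A·C_max = 0.44 × 6.07 × 0.0623 = 0.1664 kg/m.
D = 6.23²/(4π × 126 × 0.1664²) = 0.885 m²/day.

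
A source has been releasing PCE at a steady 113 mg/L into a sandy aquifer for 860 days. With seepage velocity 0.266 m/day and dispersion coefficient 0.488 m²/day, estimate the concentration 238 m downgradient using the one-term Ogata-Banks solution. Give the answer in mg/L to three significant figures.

42.4 mg/L

For a continuous step input, C/C₀ ≈ ½·erfc((x−vt)/(2√(Dt))).
vt = 0.266 × 860 = 228.76 m and 2√(Dt) = 2√(0.488 × 860) = 40.97 m.
Argument (x−vt)/(2√(Dt)) = (238 − 228.76)/40.97 = 0.2255; ½·erfc(0.2255) = 0.3749.
C = 113 × 0.3749 = 42.4 mg/L.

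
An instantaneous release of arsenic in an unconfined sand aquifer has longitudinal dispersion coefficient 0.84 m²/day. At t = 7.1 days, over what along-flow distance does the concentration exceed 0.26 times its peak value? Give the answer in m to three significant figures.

The plume is Gaussian with σ = √(2Dt) = √(2 × 0.84 × 7.1) = 3.454 m.
C/C_peak = exp(−Δx²/(2σ²)) = 0.26 ⇒ Δx = σ·√(−2 ln 0.26) = 3.454 × 1.641 = 5.668 m.
Width = 2Δx = 11.3 m.

11.3 m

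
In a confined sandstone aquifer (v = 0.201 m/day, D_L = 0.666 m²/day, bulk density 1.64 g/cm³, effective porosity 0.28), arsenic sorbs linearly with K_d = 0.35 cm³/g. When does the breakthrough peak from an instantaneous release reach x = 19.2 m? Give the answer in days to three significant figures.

Retardation factor R = 1 + ρ_b·K_d/n = 1 + 1.64 × 0.35/0.28 = 3.050.
Sorption retards both mechanisms: v_R = v/R = 0.06590 m/day, D_R = D/R = 0.2184 m²/day.
Peak time from v_R²t² + 2D_R t − x² = 0: t = (√(D_R² + v_R²x²) − D_R)/v_R².
√(D_R² + v_R²x²) = √(0.2184² + 0.06590² × 19.2²) = 1.284; v_R² = 0.004343.
t = (1.284 − 0.2184)/0.004343 = 245 days.

245 days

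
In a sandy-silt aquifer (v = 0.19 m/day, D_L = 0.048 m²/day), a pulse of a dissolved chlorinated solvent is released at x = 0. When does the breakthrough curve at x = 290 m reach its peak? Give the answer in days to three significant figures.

For the 1D instantaneous-source solution, setting ∂C/∂t = 0 at fixed x gives v²t² + 2Dt − x² = 0, so t = (√(D² + v²x²) − D)/v².
√(D² + v²x²) = √(0.048² + 0.19² × 290²) = 55.10; v² = 0.0361.
t = (55.10 − 0.048)/0.0361 = 1520 days (vs. the pure-advection estimate x/v = 1530 d).

1520 days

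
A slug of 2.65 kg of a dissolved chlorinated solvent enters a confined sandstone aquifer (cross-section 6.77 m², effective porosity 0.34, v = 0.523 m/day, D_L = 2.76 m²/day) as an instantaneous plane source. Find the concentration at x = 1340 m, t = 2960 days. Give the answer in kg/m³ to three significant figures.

0.000955 kg/m³

For an instantaneous plane source, C(x,t) = M/(n_e·A·√(4πDt)) · exp(−(x−vt)²/(4Dt)), with n_e·A the pore (flow) area.
Plume center vt = 0.523 × 2960 = 1548.08 m, so the well at 1340 m is 208.08 m upgradient of the peak.
√(4πDt) = 320.4 m, giving peak height M/(n_e·A·√(4πDt)) = 2.65/(0.34 × 6.77 × 320.4) = 0.003593 kg/m³.
(x−vt)²/(4Dt) = (-208.08)²/(4 × 2.76 × 2960) = 1.325; exp(−1.325) = 0.2658.
C = 0.003593 × 0.2658 = 0.000955 kg/m³.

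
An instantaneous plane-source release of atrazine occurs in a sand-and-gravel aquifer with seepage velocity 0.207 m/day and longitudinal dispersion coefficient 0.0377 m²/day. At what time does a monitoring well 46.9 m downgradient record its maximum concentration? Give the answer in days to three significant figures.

226 days

For the 1D instantaneous-source solution, setting ∂C/∂t = 0 at fixed x gives v²t² + 2Dt − x² = 0, so t = (√(D² + v²x²) − D)/v².
√(D² + v²x²) = √(0.0377² + 0.207² × 46.9²) = 9.708; v² = 0.042849.
t = (9.708 − 0.0377)/0.042849 = 226 days (vs. the pure-advection estimate x/v = 227 d).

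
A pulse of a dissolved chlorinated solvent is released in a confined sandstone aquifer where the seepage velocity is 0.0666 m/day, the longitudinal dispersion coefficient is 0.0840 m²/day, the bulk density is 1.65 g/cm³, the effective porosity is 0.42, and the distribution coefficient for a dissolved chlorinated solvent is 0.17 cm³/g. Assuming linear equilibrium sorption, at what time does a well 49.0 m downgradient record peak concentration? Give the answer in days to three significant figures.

1200 days

Retardation factor R = 1 + ρ_b·K_d/n = 1 + 1.65 × 0.17/0.42 = 1.668.
Sorption retards both mechanisms: v_R = v/R = 0.03993 m/day, D_R = D/R = 0.05036 m²/day.
Peak time from v_R²t² + 2D_R t − x² = 0: t = (√(D_R² + v_R²x²) − D_R)/v_R².
√(D_R² + v_R²x²) = √(0.05036² + 0.03993² × 49.0²) = 1.957; v_R² = 0.001594.
t = (1.957 − 0.05036)/0.001594 = 1200 days.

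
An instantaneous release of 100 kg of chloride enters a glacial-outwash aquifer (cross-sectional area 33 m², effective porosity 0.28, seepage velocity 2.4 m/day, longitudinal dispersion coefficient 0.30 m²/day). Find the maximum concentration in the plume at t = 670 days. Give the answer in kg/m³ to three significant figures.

0.215 kg/m³

The peak of an instantaneous 1D plume sits at x = vt; there the Gaussian factor is 1 and C_max = M/(n_e·A·√(4πDt)), where n_e·A is the pore area the mass is dissolved in.
√(4πDt) = √(4π × 0.30 × 670) = 50.26 m, so C_max = 100/(0.28 × 33 × 50.26) = 0.215 kg/m³.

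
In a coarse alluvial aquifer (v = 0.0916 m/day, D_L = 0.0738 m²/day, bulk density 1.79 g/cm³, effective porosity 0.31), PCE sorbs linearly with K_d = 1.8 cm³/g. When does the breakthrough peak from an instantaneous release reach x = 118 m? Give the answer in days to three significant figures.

14600 days

Retardation factor R = 1 + ρ_b·K_d/n = 1 + 1.79 × 1.8/0.31 = 11.39.
Sorption retards both mechanisms: v_R = v/R = 0.008042 m/day, D_R = D/R = 0.006479 m²/day.
Peak time from v_R²t² + 2D_R t − x² = 0: t = (√(D_R² + v_R²x²) − D_R)/v_R².
√(D_R² + v_R²x²) = √(0.006479² + 0.008042² × 118²) = 0.9490; v_R² = 6.467e-05.
t = (0.9490 − 0.006479)/6.467e-05 = 14600 days.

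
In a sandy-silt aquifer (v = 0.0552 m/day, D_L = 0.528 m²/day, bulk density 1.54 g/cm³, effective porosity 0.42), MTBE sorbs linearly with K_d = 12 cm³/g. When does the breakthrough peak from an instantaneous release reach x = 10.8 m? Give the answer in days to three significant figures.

3960 days

Retardation factor R = 1 + ρ_b·K_d/n = 1 + 1.54 × 12/0.42 = 45.00.
Sorption retards both mechanisms: v_R = v/R = 0.001227 m/day, D_R = D/R = 0.01173 m²/day.
Peak time from v_R²t² + 2D_R t − x² = 0: t = (√(D_R² + v_R²x²) − D_R)/v_R².
√(D_R² + v_R²x²) = √(0.01173² + 0.001227² × 10.8²) = 0.01770; v_R² = 1.506e-06.
t = (0.01770 − 0.01173)/1.506e-06 = 3960 days.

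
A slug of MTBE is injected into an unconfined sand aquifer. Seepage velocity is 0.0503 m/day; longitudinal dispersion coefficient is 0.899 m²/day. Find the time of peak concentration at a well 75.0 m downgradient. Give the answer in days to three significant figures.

For the 1D instantaneous-source solution, setting ∂C/∂t = 0 at fixed x gives v²t² + 2Dt − x² = 0, so t = (√(D² + v²x²) − D)/v².
√(D² + v²x²) = √(0.899² + 0.0503² × 75.0²) = 3.878; v² = 0.00253009.
t = (3.878 − 0.899)/0.00253009 = 1180 days (vs. the pure-advection estimate x/v = 1490 d).

1180 days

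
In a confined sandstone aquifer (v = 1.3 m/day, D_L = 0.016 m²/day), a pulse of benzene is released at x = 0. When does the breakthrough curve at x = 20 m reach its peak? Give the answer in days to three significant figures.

For the 1D instantaneous-source solution, setting ∂C/∂t = 0 at fixed x gives v²t² + 2Dt − x² = 0, so t = (√(D² + v²x²) − D)/v².
√(D² + v²x²) = √(0.016² + 1.3² × 20²) = 26.00; v² = 1.69.
t = (26.00 − 0.016)/1.69 = 15.4 days (vs. the pure-advection estimate x/v = 15.4 d).

15.4 days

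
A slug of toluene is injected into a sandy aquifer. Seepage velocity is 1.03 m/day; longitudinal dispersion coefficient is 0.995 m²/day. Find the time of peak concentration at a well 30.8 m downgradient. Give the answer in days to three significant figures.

29.0 days

For the 1D instantaneous-source solution, setting ∂C/∂t = 0 at fixed x gives v²t² + 2Dt − x² = 0, so t = (√(D² + v²x²) − D)/v².
√(D² + v²x²) = √(0.995² + 1.03² × 30.8²) = 31.74; v² = 1.0609.
t = (31.74 − 0.995)/1.0609 = 29.0 days (vs. the pure-advection estimate x/v = 29.9 d).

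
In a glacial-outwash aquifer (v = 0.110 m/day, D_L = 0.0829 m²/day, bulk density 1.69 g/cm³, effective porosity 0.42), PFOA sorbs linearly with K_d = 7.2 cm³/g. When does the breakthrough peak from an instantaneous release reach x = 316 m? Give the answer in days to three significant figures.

Retardation factor R = 1 + ρ_b·K_d/n = 1 + 1.69 × 7.2/0.42 = 29.97.
Sorption retards both mechanisms: v_R = v/R = 0.003670 m/day, D_R = D/R = 0.002766 m²/day.
Peak time from v_R²t² + 2D_R t − x² = 0: t = (√(D_R² + v_R²x²) − D_R)/v_R².
√(D_R² + v_R²x²) = √(0.002766² + 0.003670² × 316²) = 1.160; v_R² = 1.347e-05.
t = (1.160 − 0.002766)/1.347e-05 = 85900 days.

85900 days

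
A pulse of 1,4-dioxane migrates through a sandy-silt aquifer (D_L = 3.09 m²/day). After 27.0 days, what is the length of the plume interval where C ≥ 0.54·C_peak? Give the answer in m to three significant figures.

28.7 m

The plume is Gaussian with σ = √(2Dt) = √(2 × 3.09 × 27.0) = 12.92 m.
C/C_peak = exp(−Δx²/(2σ²)) = 0.54 ⇒ Δx = σ·√(−2 ln 0.54) = 12.92 × 1.110 = 14.34 m.
Width = 2Δx = 28.7 m.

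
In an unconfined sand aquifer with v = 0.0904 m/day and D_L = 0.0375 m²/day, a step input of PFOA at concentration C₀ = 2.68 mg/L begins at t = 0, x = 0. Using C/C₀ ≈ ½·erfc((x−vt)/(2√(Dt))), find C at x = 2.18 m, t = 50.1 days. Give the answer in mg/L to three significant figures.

2.38 mg/L

For a continuous step input, C/C₀ ≈ ½·erfc((x−vt)/(2√(Dt))).
vt = 0.0904 × 50.1 = 4.52904 m and 2√(Dt) = 2√(0.0375 × 50.1) = 2.741 m.
Argument (x−vt)/(2√(Dt)) = (2.18 − 4.52904)/2.741 = -0.8570; ½·erfc(-0.8570) = 0.8872.
C = 2.68 × 0.8872 = 2.38 mg/L.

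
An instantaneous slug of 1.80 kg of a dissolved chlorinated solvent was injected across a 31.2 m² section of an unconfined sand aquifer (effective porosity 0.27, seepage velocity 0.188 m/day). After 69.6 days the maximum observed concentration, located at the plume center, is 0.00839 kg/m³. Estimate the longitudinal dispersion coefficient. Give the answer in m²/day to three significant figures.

At the plume center C_max = M/(n_e·A·√(4πDt)), so D = M²/(4πt·(n_e·A·C_max)²).
n_e·A·C_max = 0.27 × 31.2 × 0.00839 = 0.07068 kg/m.
D = 1.80²/(4π × 69.6 × 0.07068²) = 0.742 m²/day.

0.742 m²/day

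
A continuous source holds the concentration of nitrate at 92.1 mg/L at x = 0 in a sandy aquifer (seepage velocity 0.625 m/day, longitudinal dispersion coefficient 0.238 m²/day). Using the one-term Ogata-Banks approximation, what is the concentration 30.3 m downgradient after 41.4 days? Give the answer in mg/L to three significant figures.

For a continuous step input, C/C₀ ≈ ½·erfc((x−vt)/(2√(Dt))).
vt = 0.625 × 41.4 = 25.875 m and 2√(Dt) = 2√(0.238 × 41.4) = 6.278 m.
Argument (x−vt)/(2√(Dt)) = (30.3 − 25.875)/6.278 = 0.7048; ½·erfc(0.7048) = 0.1594.
C = 92.1 × 0.1594 = 14.7 mg/L.

14.7 mg/L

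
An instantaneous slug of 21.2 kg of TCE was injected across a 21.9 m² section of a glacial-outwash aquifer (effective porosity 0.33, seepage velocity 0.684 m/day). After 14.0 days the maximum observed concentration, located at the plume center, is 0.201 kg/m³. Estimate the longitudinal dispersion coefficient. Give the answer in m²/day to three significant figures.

At the plume center C_max = M/(n_e·A·√(4πDt)), so D = M²/(4πt·(n_e·A·C_max)²).
n_e·A·C_max = 0.33 × 21.9 × 0.201 = 1.453 kg/m.
D = 21.2²/(4π × 14.0 × 1.453²) = 1.21 m²/day.

1.21 m²/day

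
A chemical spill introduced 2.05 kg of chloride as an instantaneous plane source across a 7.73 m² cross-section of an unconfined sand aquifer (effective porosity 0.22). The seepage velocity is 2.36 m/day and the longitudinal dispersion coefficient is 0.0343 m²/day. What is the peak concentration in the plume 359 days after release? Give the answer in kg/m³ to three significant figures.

0.0969 kg/m³

The peak of an instantaneous 1D plume sits at x = vt; there the Gaussian factor is 1 and C_max = M/(n_e·A·√(4πDt)), where n_e·A is the pore area the mass is dissolved in.
√(4πDt) = √(4π × 0.0343 × 359) = 12.44 m, so C_max = 2.05/(0.22 × 7.73 × 12.44) = 0.0969 kg/m³.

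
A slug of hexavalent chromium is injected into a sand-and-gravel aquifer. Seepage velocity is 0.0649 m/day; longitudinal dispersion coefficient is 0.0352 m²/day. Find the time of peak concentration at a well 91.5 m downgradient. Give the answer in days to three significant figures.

For the 1D instantaneous-source solution, setting ∂C/∂t = 0 at fixed x gives v²t² + 2Dt − x² = 0, so t = (√(D² + v²x²) − D)/v².
√(D² + v²x²) = √(0.0352² + 0.0649² × 91.5²) = 5.938; v² = 0.00421201.
t = (5.938 − 0.0352)/0.00421201 = 1400 days (vs. the pure-advection estimate x/v = 1410 d).

1400 days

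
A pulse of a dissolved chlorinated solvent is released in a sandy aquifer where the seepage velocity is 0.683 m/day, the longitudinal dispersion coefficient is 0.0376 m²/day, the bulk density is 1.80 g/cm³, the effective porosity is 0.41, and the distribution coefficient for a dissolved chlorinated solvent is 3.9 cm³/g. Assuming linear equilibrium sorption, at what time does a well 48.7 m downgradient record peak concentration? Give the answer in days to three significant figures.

1290 days

Retardation factor R = 1 + ρ_b·K_d/n = 1 + 1.80 × 3.9/0.41 = 18.12.
Sorption retards both mechanisms: v_R = v/R = 0.03769 m/day, D_R = D/R = 0.002075 m²/day.
Peak time from v_R²t² + 2D_R t − x² = 0: t = (√(D_R² + v_R²x²) − D_R)/v_R².
√(D_R² + v_R²x²) = √(0.002075² + 0.03769² × 48.7²) = 1.836; v_R² = 0.001421.
t = (1.836 − 0.002075)/0.001421 = 1290 days.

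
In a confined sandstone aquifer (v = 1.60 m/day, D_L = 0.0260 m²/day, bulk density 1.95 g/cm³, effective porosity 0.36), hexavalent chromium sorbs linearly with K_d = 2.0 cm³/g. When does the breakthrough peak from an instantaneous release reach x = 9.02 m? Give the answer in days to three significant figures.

66.6 days

Retardation factor R = 1 + ρ_b·K_d/n = 1 + 1.95 × 2.0/0.36 = 11.83.
Sorption retards both mechanisms: v_R = v/R = 0.1352 m/day, D_R = D/R = 0.002198 m²/day.
Peak time from v_R²t² + 2D_R t − x² = 0: t = (√(D_R² + v_R²x²) − D_R)/v_R².
√(D_R² + v_R²x²) = √(0.002198² + 0.1352² × 9.02²) = 1.220; v_R² = 0.01828.
t = (1.220 − 0.002198)/0.01828 = 66.6 days.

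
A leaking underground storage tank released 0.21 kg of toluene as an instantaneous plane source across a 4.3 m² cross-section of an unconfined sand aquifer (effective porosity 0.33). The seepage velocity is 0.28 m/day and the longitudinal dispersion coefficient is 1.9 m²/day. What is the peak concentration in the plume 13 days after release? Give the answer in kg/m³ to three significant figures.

0.00840 kg/m³

The peak of an instantaneous 1D plume sits at x = vt; there the Gaussian factor is 1 and C_max = M/(n_e·A·√(4πDt)), where n_e·A is the pore area the mass is dissolved in.
√(4πDt) = √(4π × 1.9 × 13) = 17.62 m, so C_max = 0.21/(0.33 × 4.3 × 17.62) = 0.00840 kg/m³.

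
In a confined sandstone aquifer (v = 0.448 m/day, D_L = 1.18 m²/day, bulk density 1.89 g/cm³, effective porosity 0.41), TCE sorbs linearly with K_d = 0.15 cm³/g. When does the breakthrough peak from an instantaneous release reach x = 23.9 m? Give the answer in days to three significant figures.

Retardation factor R = 1 + ρ_b·K_d/n = 1 + 1.89 × 0.15/0.41 = 1.691.
Sorption retards both mechanisms: v_R = v/R = 0.2649 m/day, D_R = D/R = 0.6978 m²/day.
Peak time from v_R²t² + 2D_R t − x² = 0: t = (√(D_R² + v_R²x²) − D_R)/v_R².
√(D_R² + v_R²x²) = √(0.6978² + 0.2649² × 23.9²) = 6.369; v_R² = 0.07017.
t = (6.369 − 0.6978)/0.07017 = 80.8 days.

80.8 days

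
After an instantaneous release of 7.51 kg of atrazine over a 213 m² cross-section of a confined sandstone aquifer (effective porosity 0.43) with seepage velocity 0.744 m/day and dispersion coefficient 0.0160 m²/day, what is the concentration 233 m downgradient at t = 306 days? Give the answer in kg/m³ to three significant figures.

For an instantaneous plane source, C(x,t) = M/(n_e·A·√(4πDt)) · exp(−(x−vt)²/(4Dt)), with n_e·A the pore (flow) area.
Plume center vt = 0.744 × 306 = 227.664 m, so the well at 233 m is 5.336 m downgradient of the peak.
√(4πDt) = 7.844 m, giving peak height M/(n_e·A·√(4πDt)) = 7.51/(0.43 × 213 × 7.844) = 0.01045 kg/m³.
(x−vt)²/(4Dt) = (5.336)²/(4 × 0.0160 × 306) = 1.454; exp(−1.454) = 0.2336.
C = 0.01045 × 0.2336 = 0.00244 kg/m³.

0.00244 kg/m³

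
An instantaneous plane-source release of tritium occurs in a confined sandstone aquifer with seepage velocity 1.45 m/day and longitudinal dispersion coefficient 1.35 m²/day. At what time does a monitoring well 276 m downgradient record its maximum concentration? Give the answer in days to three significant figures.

For the 1D instantaneous-source solution, setting ∂C/∂t = 0 at fixed x gives v²t² + 2Dt − x² = 0, so t = (√(D² + v²x²) − D)/v².
√(D² + v²x²) = √(1.35² + 1.45² × 276²) = 400.2; v² = 2.1025.
t = (400.2 − 1.35)/2.1025 = 190 days (vs. the pure-advection estimate x/v = 190 d).

190 days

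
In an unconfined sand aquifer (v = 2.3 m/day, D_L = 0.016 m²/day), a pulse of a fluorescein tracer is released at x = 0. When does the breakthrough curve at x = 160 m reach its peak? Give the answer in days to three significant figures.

69.6 days

For the 1D instantaneous-source solution, setting ∂C/∂t = 0 at fixed x gives v²t² + 2Dt − x² = 0, so t = (√(D² + v²x²) − D)/v².
√(D² + v²x²) = √(0.016² + 2.3² × 160²) = 368.0; v² = 5.29.
t = (368.0 − 0.016)/5.29 = 69.6 days (vs. the pure-advection estimate x/v = 69.6 d).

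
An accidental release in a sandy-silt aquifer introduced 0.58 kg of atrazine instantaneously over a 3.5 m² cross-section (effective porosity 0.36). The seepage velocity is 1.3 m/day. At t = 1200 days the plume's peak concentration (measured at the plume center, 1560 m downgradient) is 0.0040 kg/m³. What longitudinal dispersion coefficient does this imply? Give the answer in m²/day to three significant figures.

0.878 m²/day

At the plume center C_max = M/(n_e·A·√(4πDt)), so D = M²/(4πt·(n_e·A·C_max)²).
n_e·A·C_max = 0.36 × 3.5 × 0.0040 = 0.005040 kg/m.
D = 0.58²/(4π × 1200 × 0.005040²) = 0.878 m²/day.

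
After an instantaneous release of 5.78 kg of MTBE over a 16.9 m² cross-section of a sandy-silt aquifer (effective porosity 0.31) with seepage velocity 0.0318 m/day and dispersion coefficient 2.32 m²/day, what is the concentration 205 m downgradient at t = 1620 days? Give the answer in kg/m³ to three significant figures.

For an instantaneous plane source, C(x,t) = M/(n_e·A·√(4πDt)) · exp(−(x−vt)²/(4Dt)), with n_e·A the pore (flow) area.
Plume center vt = 0.0318 × 1620 = 51.516 m, so the well at 205 m is 153.484 m downgradient of the peak.
√(4πDt) = 217.3 m, giving peak height M/(n_e·A·√(4πDt)) = 5.78/(0.31 × 16.9 × 217.3) = 0.005077 kg/m³.
(x−vt)²/(4Dt) = (153.484)²/(4 × 2.32 × 1620) = 1.567; exp(−1.567) = 0.2087.
C = 0.005077 × 0.2087 = 0.00106 kg/m³.

0.00106 kg/m³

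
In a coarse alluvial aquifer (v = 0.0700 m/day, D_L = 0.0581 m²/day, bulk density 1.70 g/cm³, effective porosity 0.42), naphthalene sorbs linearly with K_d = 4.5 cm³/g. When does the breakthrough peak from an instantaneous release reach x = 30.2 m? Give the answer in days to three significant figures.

8060 days

Retardation factor R = 1 + ρ_b·K_d/n = 1 + 1.70 × 4.5/0.42 = 19.21.
Sorption retards both mechanisms: v_R = v/R = 0.003644 m/day, D_R = D/R = 0.003024 m²/day.
Peak time from v_R²t² + 2D_R t − x² = 0: t = (√(D_R² + v_R²x²) − D_R)/v_R².
√(D_R² + v_R²x²) = √(0.003024² + 0.003644² × 30.2²) = 0.1101; v_R² = 1.328e-05.
t = (0.1101 − 0.003024)/1.328e-05 = 8060 days.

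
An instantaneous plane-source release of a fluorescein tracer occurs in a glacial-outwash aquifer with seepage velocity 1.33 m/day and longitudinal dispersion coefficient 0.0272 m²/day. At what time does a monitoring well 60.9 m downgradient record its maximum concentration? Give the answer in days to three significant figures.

For the 1D instantaneous-source solution, setting ∂C/∂t = 0 at fixed x gives v²t² + 2Dt − x² = 0, so t = (√(D² + v²x²) − D)/v².
√(D² + v²x²) = √(0.0272² + 1.33² × 60.9²) = 81.00; v² = 1.7689.
t = (81.00 − 0.0272)/1.7689 = 45.8 days (vs. the pure-advection estimate x/v = 45.8 d).

45.8 days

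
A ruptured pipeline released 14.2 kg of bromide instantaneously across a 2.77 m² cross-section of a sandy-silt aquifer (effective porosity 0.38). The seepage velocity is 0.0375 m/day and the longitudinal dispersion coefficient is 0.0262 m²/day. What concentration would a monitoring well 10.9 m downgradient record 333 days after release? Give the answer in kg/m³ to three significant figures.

For an instantaneous plane source, C(x,t) = M/(n_e·A·√(4πDt)) · exp(−(x−vt)²/(4Dt)), with n_e·A the pore (flow) area.
Plume center vt = 0.0375 × 333 = 12.4875 m, so the well at 10.9 m is 1.5875 m upgradient of the peak.
√(4πDt) = 10.47 m, giving peak height M/(n_e·A·√(4πDt)) = 14.2/(0.38 × 2.77 × 10.47) = 1.288 kg/m³.
(x−vt)²/(4Dt) = (-1.5875)²/(4 × 0.0262 × 333) = 0.07221; exp(−0.07221) = 0.9303.
C = 1.288 × 0.9303 = 1.20 kg/m³.

1.20 kg/m³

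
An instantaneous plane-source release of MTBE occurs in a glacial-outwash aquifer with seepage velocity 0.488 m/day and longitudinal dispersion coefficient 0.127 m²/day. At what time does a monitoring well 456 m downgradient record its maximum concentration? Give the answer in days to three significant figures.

For the 1D instantaneous-source solution, setting ∂C/∂t = 0 at fixed x gives v²t² + 2Dt − x² = 0, so t = (√(D² + v²x²) − D)/v².
√(D² + v²x²) = √(0.127² + 0.488² × 456²) = 222.5; v² = 0.238144.
t = (222.5 − 0.127)/0.238144 = 934 days (vs. the pure-advection estimate x/v = 934 d).

934 days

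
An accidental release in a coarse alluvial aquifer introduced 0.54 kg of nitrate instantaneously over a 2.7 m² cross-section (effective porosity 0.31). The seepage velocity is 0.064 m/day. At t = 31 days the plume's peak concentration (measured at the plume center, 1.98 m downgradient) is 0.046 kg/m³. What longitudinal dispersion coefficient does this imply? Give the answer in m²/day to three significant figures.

0.505 m²/day

At the plume center C_max = M/(n_e·A·√(4πDt)), so D = M²/(4πt·(n_e·A·C_max)²).
n_e·A·C_max = 0.31 × 2.7 × 0.046 = 0.03850 kg/m.
D = 0.54²/(4π × 31 × 0.03850²) = 0.505 m²/day.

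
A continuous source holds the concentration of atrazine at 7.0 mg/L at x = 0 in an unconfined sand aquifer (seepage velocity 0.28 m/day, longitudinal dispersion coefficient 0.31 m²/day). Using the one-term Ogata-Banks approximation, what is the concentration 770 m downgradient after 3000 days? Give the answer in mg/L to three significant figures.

6.63 mg/L

For a continuous step input, C/C₀ ≈ ½·erfc((x−vt)/(2√(Dt))).
vt = 0.28 × 3000 = 840 m and 2√(Dt) = 2√(0.31 × 3000) = 60.99 m.
Argument (x−vt)/(2√(Dt)) = (770 − 840)/60.99 = -1.148; ½·erfc(-1.148) = 0.9478.
C = 7.0 × 0.9478 = 6.63 mg/L.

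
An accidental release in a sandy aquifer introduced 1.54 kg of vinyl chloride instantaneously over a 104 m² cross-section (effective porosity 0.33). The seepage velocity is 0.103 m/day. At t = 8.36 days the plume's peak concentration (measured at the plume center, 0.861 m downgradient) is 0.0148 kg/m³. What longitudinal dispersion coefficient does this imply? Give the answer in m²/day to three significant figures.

0.0875 m²/day

At the plume center C_max = M/(n_e·A·√(4πDt)), so D = M²/(4πt·(n_e·A·C_max)²).
n_e·A·C_max = 0.33 × 104 × 0.0148 = 0.5079 kg/m.
D = 1.54²/(4π × 8.36 × 0.5079²) = 0.0875 m²/day.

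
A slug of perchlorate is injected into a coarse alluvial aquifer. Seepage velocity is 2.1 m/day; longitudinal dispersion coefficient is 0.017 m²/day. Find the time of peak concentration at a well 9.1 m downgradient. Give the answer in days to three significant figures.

For the 1D instantaneous-source solution, setting ∂C/∂t = 0 at fixed x gives v²t² + 2Dt − x² = 0, so t = (√(D² + v²x²) − D)/v².
√(D² + v²x²) = √(0.017² + 2.1² × 9.1²) = 19.11; v² = 4.41.
t = (19.11 − 0.017)/4.41 = 4.33 days (vs. the pure-advection estimate x/v = 4.33 d).

4.33 days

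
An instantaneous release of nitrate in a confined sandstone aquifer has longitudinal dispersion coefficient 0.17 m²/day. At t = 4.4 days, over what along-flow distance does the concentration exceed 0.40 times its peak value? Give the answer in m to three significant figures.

The plume is Gaussian with σ = √(2Dt) = √(2 × 0.17 × 4.4) = 1.223 m.
C/C_peak = exp(−Δx²/(2σ²)) = 0.40 ⇒ Δx = σ·√(−2 ln 0.40) = 1.223 × 1.354 = 1.656 m.
Width = 2Δx = 3.31 m.

3.31 m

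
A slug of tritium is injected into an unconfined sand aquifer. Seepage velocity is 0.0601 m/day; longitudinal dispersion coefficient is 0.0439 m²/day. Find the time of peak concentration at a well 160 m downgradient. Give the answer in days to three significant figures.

For the 1D instantaneous-source solution, setting ∂C/∂t = 0 at fixed x gives v²t² + 2Dt − x² = 0, so t = (√(D² + v²x²) − D)/v².
√(D² + v²x²) = √(0.0439² + 0.0601² × 160²) = 9.616; v² = 0.00361201.
t = (9.616 − 0.0439)/0.00361201 = 2650 days (vs. the pure-advection estimate x/v = 2660 d).

2650 days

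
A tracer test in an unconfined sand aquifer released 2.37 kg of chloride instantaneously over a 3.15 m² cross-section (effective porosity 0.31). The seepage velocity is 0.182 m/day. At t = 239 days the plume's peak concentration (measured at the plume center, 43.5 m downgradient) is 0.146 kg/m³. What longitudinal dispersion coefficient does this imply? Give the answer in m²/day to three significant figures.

At the plume center C_max = M/(n_e·A·√(4πDt)), so D = M²/(4πt·(n_e·A·C_max)²).
n_e·A·C_max = 0.31 × 3.15 × 0.146 = 0.1426 kg/m.
D = 2.37²/(4π × 239 × 0.1426²) = 0.0920 m²/day.

0.0920 m²/day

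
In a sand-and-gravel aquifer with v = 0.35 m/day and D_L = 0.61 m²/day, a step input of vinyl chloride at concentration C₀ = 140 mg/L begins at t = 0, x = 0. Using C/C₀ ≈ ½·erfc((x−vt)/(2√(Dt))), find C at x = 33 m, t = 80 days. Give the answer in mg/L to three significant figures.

For a continuous step input, C/C₀ ≈ ½·erfc((x−vt)/(2√(Dt))).
vt = 0.35 × 80 = 28 m and 2√(Dt) = 2√(0.61 × 80) = 13.97 m.
Argument (x−vt)/(2√(Dt)) = (33 − 28)/13.97 = 0.3579; ½·erfc(0.3579) = 0.3064.
C = 140 × 0.3064 = 42.9 mg/L.

42.9 mg/L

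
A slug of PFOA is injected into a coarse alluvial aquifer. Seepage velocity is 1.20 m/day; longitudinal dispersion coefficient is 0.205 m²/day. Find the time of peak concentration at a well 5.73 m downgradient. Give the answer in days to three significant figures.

4.63 days

For the 1D instantaneous-source solution, setting ∂C/∂t = 0 at fixed x gives v²t² + 2Dt − x² = 0, so t = (√(D² + v²x²) − D)/v².
√(D² + v²x²) = √(0.205² + 1.20² × 5.73²) = 6.879; v² = 1.44.
t = (6.879 − 0.205)/1.44 = 4.63 days (vs. the pure-advection estimate x/v = 4.78 d).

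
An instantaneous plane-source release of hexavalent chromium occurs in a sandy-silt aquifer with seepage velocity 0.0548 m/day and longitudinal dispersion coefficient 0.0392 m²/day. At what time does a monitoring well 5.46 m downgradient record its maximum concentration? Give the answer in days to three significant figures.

For the 1D instantaneous-source solution, setting ∂C/∂t = 0 at fixed x gives v²t² + 2Dt − x² = 0, so t = (√(D² + v²x²) − D)/v².
√(D² + v²x²) = √(0.0392² + 0.0548² × 5.46²) = 0.3018; v² = 0.00300304.
t = (0.3018 − 0.0392)/0.00300304 = 87.4 days (vs. the pure-advection estimate x/v = 99.6 d).

87.4 days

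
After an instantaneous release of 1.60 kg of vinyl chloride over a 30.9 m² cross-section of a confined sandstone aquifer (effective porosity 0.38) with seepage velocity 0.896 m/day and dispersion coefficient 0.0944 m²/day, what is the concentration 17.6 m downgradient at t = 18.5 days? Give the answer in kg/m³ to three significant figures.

0.0250 kg/m³

For an instantaneous plane source, C(x,t) = M/(n_e·A·√(4πDt)) · exp(−(x−vt)²/(4Dt)), with n_e·A the pore (flow) area.
Plume center vt = 0.896 × 18.5 = 16.576 m, so the well at 17.6 m is 1.024 m downgradient of the peak.
√(4πDt) = 4.685 m, giving peak height M/(n_e·A·√(4πDt)) = 1.60/(0.38 × 30.9 × 4.685) = 0.02908 kg/m³.
(x−vt)²/(4Dt) = (1.024)²/(4 × 0.0944 × 18.5) = 0.1501; exp(−0.1501) = 0.8606.
C = 0.02908 × 0.8606 = 0.0250 kg/m³.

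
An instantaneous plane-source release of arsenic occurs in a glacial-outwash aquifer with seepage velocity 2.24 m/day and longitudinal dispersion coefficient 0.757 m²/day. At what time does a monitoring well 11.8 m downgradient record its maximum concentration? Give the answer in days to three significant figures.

5.12 days

For the 1D instantaneous-source solution, setting ∂C/∂t = 0 at fixed x gives v²t² + 2Dt − x² = 0, so t = (√(D² + v²x²) − D)/v².
√(D² + v²x²) = √(0.757² + 2.24² × 11.8²) = 26.44; v² = 5.0176.
t = (26.44 − 0.757)/5.0176 = 5.12 days (vs. the pure-advection estimate x/v = 5.27 d).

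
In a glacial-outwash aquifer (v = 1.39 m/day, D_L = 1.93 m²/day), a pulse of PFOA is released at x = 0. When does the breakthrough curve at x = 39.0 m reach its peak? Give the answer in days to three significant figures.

27.1 days

For the 1D instantaneous-source solution, setting ∂C/∂t = 0 at fixed x gives v²t² + 2Dt − x² = 0, so t = (√(D² + v²x²) − D)/v².
√(D² + v²x²) = √(1.93² + 1.39² × 39.0²) = 54.24; v² = 1.9321.
t = (54.24 − 1.93)/1.9321 = 27.1 days (vs. the pure-advection estimate x/v = 28.1 d).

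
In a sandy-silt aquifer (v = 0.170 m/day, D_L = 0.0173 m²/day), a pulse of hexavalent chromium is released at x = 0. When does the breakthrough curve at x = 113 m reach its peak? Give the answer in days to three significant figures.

For the 1D instantaneous-source solution, setting ∂C/∂t = 0 at fixed x gives v²t² + 2Dt − x² = 0, so t = (√(D² + v²x²) − D)/v².
√(D² + v²x²) = √(0.0173² + 0.170² × 113²) = 19.21; v² = 0.0289.
t = (19.21 − 0.0173)/0.0289 = 664 days (vs. the pure-advection estimate x/v = 665 d).

664 days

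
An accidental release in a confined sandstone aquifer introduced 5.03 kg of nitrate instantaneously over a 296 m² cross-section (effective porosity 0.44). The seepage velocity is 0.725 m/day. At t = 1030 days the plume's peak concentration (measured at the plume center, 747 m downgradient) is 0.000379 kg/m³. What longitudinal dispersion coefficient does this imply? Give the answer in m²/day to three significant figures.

0.802 m²/day

At the plume center C_max = M/(n_e·A·√(4πDt)), so D = M²/(4πt·(n_e·A·C_max)²).
n_e·A·C_max = 0.44 × 296 × 0.000379 = 0.04936 kg/m.
D = 5.03²/(4π × 1030 × 0.04936²) = 0.802 m²/day.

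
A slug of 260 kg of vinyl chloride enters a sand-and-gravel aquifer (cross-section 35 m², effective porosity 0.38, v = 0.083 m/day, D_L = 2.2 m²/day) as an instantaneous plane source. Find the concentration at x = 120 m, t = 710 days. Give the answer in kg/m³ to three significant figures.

0.0768 kg/m³

For an instantaneous plane source, C(x,t) = M/(n_e·A·√(4πDt)) · exp(−(x−vt)²/(4Dt)), with n_e·A the pore (flow) area.
Plume center vt = 0.083 × 710 = 58.93 m, so the well at 120 m is 61.07 m downgradient of the peak.
√(4πDt) = 140.1 m, giving peak height M/(n_e·A·√(4πDt)) = 260/(0.38 × 35 × 140.1) = 0.1395 kg/m³.
(x−vt)²/(4Dt) = (61.07)²/(4 × 2.2 × 710) = 0.5969; exp(−0.5969) = 0.5505.
C = 0.1395 × 0.5505 = 0.0768 kg/m³.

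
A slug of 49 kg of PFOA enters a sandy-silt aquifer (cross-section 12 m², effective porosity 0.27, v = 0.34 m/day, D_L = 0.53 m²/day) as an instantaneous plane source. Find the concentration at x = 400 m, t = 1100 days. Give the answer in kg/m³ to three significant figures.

For an instantaneous plane source, C(x,t) = M/(n_e·A·√(4πDt)) · exp(−(x−vt)²/(4Dt)), with n_e·A the pore (flow) area.
Plume center vt = 0.34 × 1100 = 374 m, so the well at 400 m is 26 m downgradient of the peak.
√(4πDt) = 85.59 m, giving peak height M/(n_e·A·√(4πDt)) = 49/(0.27 × 12 × 85.59) = 0.1767 kg/m³.
(x−vt)²/(4Dt) = (26)²/(4 × 0.53 × 1100) = 0.2899; exp(−0.2899) = 0.7483.
C = 0.1767 × 0.7483 = 0.132 kg/m³.

0.132 kg/m³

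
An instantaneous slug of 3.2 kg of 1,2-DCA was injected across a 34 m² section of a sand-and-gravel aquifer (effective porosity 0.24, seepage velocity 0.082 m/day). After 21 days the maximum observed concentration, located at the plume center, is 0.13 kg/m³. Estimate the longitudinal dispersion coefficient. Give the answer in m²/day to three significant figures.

At the plume center C_max = M/(n_e·A·√(4πDt)), so D = M²/(4πt·(n_e·A·C_max)²).
n_e·A·C_max = 0.24 × 34 × 0.13 = 1.061 kg/m.
D = 3.2²/(4π × 21 × 1.061²) = 0.0345 m²/day.

0.0345 m²/day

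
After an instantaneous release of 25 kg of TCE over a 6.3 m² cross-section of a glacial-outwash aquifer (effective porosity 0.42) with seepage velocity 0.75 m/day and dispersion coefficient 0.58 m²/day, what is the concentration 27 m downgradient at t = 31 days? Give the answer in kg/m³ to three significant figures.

For an instantaneous plane source, C(x,t) = M/(n_e·A·√(4πDt)) · exp(−(x−vt)²/(4Dt)), with n_e·A the pore (flow) area.
Plume center vt = 0.75 × 31 = 23.25 m, so the well at 27 m is 3.75 m downgradient of the peak.
√(4πDt) = 15.03 m, giving peak height M/(n_e·A·√(4πDt)) = 25/(0.42 × 6.3 × 15.03) = 0.6286 kg/m³.
(x−vt)²/(4Dt) = (3.75)²/(4 × 0.58 × 31) = 0.1955; exp(−0.1955) = 0.8224.
C = 0.6286 × 0.8224 = 0.517 kg/m³.

0.517 kg/m³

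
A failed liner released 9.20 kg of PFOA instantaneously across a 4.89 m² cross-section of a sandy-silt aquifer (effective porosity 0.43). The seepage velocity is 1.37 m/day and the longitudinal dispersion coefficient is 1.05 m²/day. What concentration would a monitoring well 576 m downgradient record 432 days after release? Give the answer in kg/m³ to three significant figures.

For an instantaneous plane source, C(x,t) = M/(n_e·A·√(4πDt)) · exp(−(x−vt)²/(4Dt)), with n_e·A the pore (flow) area.
Plume center vt = 1.37 × 432 = 591.84 m, so the well at 576 m is 15.84 m upgradient of the peak.
√(4πDt) = 75.50 m, giving peak height M/(n_e·A·√(4πDt)) = 9.20/(0.43 × 4.89 × 75.50) = 0.05795 kg/m³.
(x−vt)²/(4Dt) = (-15.84)²/(4 × 1.05 × 432) = 0.1383; exp(−0.1383) = 0.8708.
C = 0.05795 × 0.8708 = 0.0505 kg/m³.

0.0505 kg/m³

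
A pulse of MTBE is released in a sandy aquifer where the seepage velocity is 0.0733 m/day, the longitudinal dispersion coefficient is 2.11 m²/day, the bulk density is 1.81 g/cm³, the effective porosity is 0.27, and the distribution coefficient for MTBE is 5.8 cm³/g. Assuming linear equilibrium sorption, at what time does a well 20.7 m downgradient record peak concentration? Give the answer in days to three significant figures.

3630 days

Retardation factor R = 1 + ρ_b·K_d/n = 1 + 1.81 × 5.8/0.27 = 39.88.
Sorption retards both mechanisms: v_R = v/R = 0.001838 m/day, D_R = D/R = 0.05291 m²/day.
Peak time from v_R²t² + 2D_R t − x² = 0: t = (√(D_R² + v_R²x²) − D_R)/v_R².
√(D_R² + v_R²x²) = √(0.05291² + 0.001838² × 20.7²) = 0.06517; v_R² = 3.378e-06.
t = (0.06517 − 0.05291)/3.378e-06 = 3630 days.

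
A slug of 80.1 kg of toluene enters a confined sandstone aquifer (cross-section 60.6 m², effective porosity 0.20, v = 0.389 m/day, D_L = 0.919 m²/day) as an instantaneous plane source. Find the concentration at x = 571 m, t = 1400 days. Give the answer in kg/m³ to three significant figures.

For an instantaneous plane source, C(x,t) = M/(n_e·A·√(4πDt)) · exp(−(x−vt)²/(4Dt)), with n_e·A the pore (flow) area.
Plume center vt = 0.389 × 1400 = 544.6 m, so the well at 571 m is 26.4 m downgradient of the peak.
√(4πDt) = 127.2 m, giving peak height M/(n_e·A·√(4πDt)) = 80.1/(0.20 × 60.6 × 127.2) = 0.05196 kg/m³.
(x−vt)²/(4Dt) = (26.4)²/(4 × 0.919 × 1400) = 0.1354; exp(−0.1354) = 0.8734.
C = 0.05196 × 0.8734 = 0.0454 kg/m³.

0.0454 kg/m³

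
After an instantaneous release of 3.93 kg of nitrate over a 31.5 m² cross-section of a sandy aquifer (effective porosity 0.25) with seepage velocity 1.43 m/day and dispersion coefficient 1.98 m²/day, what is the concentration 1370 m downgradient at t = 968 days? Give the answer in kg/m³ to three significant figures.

For an instantaneous plane source, C(x,t) = M/(n_e·A·√(4πDt)) · exp(−(x−vt)²/(4Dt)), with n_e·A the pore (flow) area.
Plume center vt = 1.43 × 968 = 1384.24 m, so the well at 1370 m is 14.24 m upgradient of the peak.
√(4πDt) = 155.2 m, giving peak height M/(n_e·A·√(4πDt)) = 3.93/(0.25 × 31.5 × 155.2) = 0.003216 kg/m³.
(x−vt)²/(4Dt) = (-14.24)²/(4 × 1.98 × 968) = 0.02645; exp(−0.02645) = 0.9739.
C = 0.003216 × 0.9739 = 0.00313 kg/m³.

0.00313 kg/m³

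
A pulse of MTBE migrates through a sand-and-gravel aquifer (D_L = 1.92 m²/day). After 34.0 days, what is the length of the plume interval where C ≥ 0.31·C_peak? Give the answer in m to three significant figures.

The plume is Gaussian with σ = √(2Dt) = √(2 × 1.92 × 34.0) = 11.43 m.
C/C_peak = exp(−Δx²/(2σ²)) = 0.31 ⇒ Δx = σ·√(−2 ln 0.31) = 11.43 × 1.530 = 17.49 m.
Width = 2Δx = 35.0 m.

35.0 m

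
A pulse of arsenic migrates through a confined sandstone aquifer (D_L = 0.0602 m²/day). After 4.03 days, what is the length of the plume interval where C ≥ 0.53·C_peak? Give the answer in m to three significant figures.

The plume is Gaussian with σ = √(2Dt) = √(2 × 0.0602 × 4.03) = 0.6966 m.
C/C_peak = exp(−Δx²/(2σ²)) = 0.53 ⇒ Δx = σ·√(−2 ln 0.53) = 0.6966 × 1.127 = 0.7851 m.
Width = 2Δx = 1.57 m.

1.57 m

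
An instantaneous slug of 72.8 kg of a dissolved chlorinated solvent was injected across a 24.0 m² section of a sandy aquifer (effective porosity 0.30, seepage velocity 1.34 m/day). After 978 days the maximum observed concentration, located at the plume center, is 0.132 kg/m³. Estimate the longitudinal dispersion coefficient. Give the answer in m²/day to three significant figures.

At the plume center C_max = M/(n_e·A·√(4πDt)), so D = M²/(4πt·(n_e·A·C_max)²).
n_e·A·C_max = 0.30 × 24.0 × 0.132 = 0.9504 kg/m.
D = 72.8²/(4π × 978 × 0.9504²) = 0.477 m²/day.

0.477 m²/day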